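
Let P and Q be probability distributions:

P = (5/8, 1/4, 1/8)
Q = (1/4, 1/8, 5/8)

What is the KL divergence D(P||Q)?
D(P||Q) = Σ P(i) log₂(P(i)/Q(i))
  i=0: (5/8) × log₂((5/8)/(1/4)) = (5/8) × log₂(5/2) = 0.8262
  i=1: (1/4) × log₂((1/4)/(1/8)) = (1/4) × log₂(2) = 0.2500
  i=2: (1/8) × log₂((1/8)/(5/8)) = (1/8) × log₂(1/5) = -0.2902
D(P||Q) = 0.8262 + 0.2500 - 0.2902
  = 0.7860 bits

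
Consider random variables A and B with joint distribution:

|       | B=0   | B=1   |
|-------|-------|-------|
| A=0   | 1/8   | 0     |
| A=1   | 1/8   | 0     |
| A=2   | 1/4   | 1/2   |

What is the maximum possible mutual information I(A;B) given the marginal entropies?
The upper bound on mutual information is I(A;B) ≤ min(H(A), H(B)).

Marginal P(A) (row sums):
  P(A=0) = 1/8 + 0 = 1/8
  P(A=1) = 1/8 + 0 = 1/8
  P(A=2) = 1/4 + 1/2 = 3/4
Marginal P(B) (column sums):
  P(B=0) = 1/8 + 1/8 + 1/4 = 1/2
  P(B=1) = 0 + 0 + 1/2 = 1/2

H(A) = -[(1/8)·log₂(1/8) + (1/8)·log₂(1/8) + (3/4)·log₂(3/4)]
  = 0.3750 + 0.3750 + 0.3113
  = 1.0613 bits
H(B) = -[(1/2)·log₂(1/2) + (1/2)·log₂(1/2)]
  = 0.5000 + 0.5000
  = 1.0000 bits

Maximum possible I(A;B) = min(1.0613, 1.0000) = 1.0000 bits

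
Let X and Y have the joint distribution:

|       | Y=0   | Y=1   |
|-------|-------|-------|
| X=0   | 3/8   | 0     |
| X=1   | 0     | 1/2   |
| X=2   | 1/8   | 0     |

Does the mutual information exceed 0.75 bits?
Marginal P(X) (row sums):
  P(X=0) = 3/8 + 0 = 3/8
  P(X=1) = 0 + 1/2 = 1/2
  P(X=2) = 1/8 + 0 = 1/8
Marginal P(Y) (column sums):
  P(Y=0) = 3/8 + 0 + 1/8 = 1/2
  P(Y=1) = 0 + 1/2 + 0 = 1/2

H(X) = -[(3/8)·log₂(3/8) + (1/2)·log₂(1/2) + (1/8)·log₂(1/8)]
  = 0.5306 + 0.5000 + 0.3750
  = 1.4056 bits
H(Y) = -[(1/2)·log₂(1/2) + (1/2)·log₂(1/2)]
  = 0.5000 + 0.5000
  = 1.0000 bits
H(X,Y) = -[(3/8)·log₂(3/8) + (1/2)·log₂(1/2) + (1/8)·log₂(1/8)]
  = 0.5306 + 0.5000 + 0.3750
  = 1.4056 bits

I(X;Y) = H(X) + H(Y) - H(X,Y)
  = 1.4056 + 1.0000 - 1.4056
  = 1.0000 bits

Yes. I(X;Y) = 1.0000 bits, which is > 0.75 bits.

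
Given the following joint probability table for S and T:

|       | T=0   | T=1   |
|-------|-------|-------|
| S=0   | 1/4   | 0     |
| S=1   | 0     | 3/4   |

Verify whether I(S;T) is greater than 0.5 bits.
Marginal P(S) (row sums):
  P(S=0) = 1/4 + 0 = 1/4
  P(S=1) = 0 + 3/4 = 3/4
Marginal P(T) (column sums):
  P(T=0) = 1/4 + 0 = 1/4
  P(T=1) = 0 + 3/4 = 3/4

H(S) = -[(1/4)·log₂(1/4) + (3/4)·log₂(3/4)]
  = 0.5000 + 0.3113
  = 0.8113 bits
H(T) = -[(1/4)·log₂(1/4) + (3/4)·log₂(3/4)]
  = 0.5000 + 0.3113
  = 0.8113 bits
H(S,T) = -[(1/4)·log₂(1/4) + (3/4)·log₂(3/4)]
  = 0.5000 + 0.3113
  = 0.8113 bits

I(S;T) = H(S) + H(T) - H(S,T)
  = 0.8113 + 0.8113 - 0.8113
  = 0.8113 bits

Yes. I(S;T) = 0.8113 bits, which is > 0.5 bits.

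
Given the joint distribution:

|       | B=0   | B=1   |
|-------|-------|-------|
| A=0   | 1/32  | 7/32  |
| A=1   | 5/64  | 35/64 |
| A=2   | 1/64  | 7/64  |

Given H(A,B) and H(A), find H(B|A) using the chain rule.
From the chain rule: H(A,B) = H(A) + H(B|A)
Therefore: H(B|A) = H(A,B) - H(A)

H(A,B) = -[(1/32)·log₂(1/32) + (7/32)·log₂(7/32) + (5/64)·log₂(5/64) + (35/64)·log₂(35/64) + (1/64)·log₂(1/64) + (7/64)·log₂(7/64)]
  = 0.1563 + 0.4796 + 0.2873 + 0.4762 + 0.0938 + 0.3492
  = 1.8424 bits
Marginal P(A) (row sums):
  P(A=0) = 1/32 + 7/32 = 1/4
  P(A=1) = 5/64 + 35/64 = 5/8
  P(A=2) = 1/64 + 7/64 = 1/8
H(A) = -[(1/4)·log₂(1/4) + (5/8)·log₂(5/8) + (1/8)·log₂(1/8)]
  = 0.5000 + 0.4238 + 0.3750
  = 1.2988 bits

H(B|A) = 1.8424 - 1.2988 = 0.5436 bits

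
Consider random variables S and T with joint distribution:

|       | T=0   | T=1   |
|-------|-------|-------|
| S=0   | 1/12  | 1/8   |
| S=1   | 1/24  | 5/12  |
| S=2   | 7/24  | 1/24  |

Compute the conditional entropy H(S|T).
Marginal P(T) (column sums):
  P(T=0) = 1/12 + 1/24 + 7/24 = 5/12
  P(T=1) = 1/8 + 5/12 + 1/24 = 7/12

H(S|T) = -Σ P(S,T)·log₂ P(S|T), where P(S|T) = P(S,T) / P(T)
  (S=0,T=0): P(S|T) = (1/12)/(5/12) = 1/5;  -(1/12)·log₂(1/5) = 0.1935
  (S=0,T=1): P(S|T) = (1/8)/(7/12) = 3/14;  -(1/8)·log₂(3/14) = 0.2778
  (S=1,T=0): P(S|T) = (1/24)/(5/12) = 1/10;  -(1/24)·log₂(1/10) = 0.1384
  (S=1,T=1): P(S|T) = (5/12)/(7/12) = 5/7;  -(5/12)·log₂(5/7) = 0.2023
  (S=2,T=0): P(S|T) = (7/24)/(5/12) = 7/10;  -(7/24)·log₂(7/10) = 0.1501
  (S=2,T=1): P(S|T) = (1/24)/(7/12) = 1/14;  -(1/24)·log₂(1/14) = 0.1586
H(S|T) = 0.1935 + 0.2778 + 0.1384 + 0.2023 + 0.1501 + 0.1586
  = 1.1207 bits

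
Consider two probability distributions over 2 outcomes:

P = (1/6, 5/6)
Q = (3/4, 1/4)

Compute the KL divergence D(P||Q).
D(P||Q) = Σ P(i) log₂(P(i)/Q(i))
  i=0: (1/6) × log₂((1/6)/(3/4)) = (1/6) × log₂(2/9) = -0.3617
  i=1: (5/6) × log₂((5/6)/(1/4)) = (5/6) × log₂(10/3) = 1.4475
D(P||Q) = -0.3617 + 1.4475
  = 1.0858 bits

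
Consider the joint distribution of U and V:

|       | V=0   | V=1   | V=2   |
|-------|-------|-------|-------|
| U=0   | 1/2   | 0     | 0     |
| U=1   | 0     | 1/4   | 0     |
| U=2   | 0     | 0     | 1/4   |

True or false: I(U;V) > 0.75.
Marginal P(U) (row sums):
  P(U=0) = 1/2 + 0 + 0 = 1/2
  P(U=1) = 0 + 1/4 + 0 = 1/4
  P(U=2) = 0 + 0 + 1/4 = 1/4
Marginal P(V) (column sums):
  P(V=0) = 1/2 + 0 + 0 = 1/2
  P(V=1) = 0 + 1/4 + 0 = 1/4
  P(V=2) = 0 + 0 + 1/4 = 1/4

H(U) = -[(1/2)·log₂(1/2) + (1/4)·log₂(1/4) + (1/4)·log₂(1/4)]
  = 0.5000 + 0.5000 + 0.5000
  = 1.5000 bits
H(V) = -[(1/2)·log₂(1/2) + (1/4)·log₂(1/4) + (1/4)·log₂(1/4)]
  = 0.5000 + 0.5000 + 0.5000
  = 1.5000 bits
H(U,V) = -[(1/2)·log₂(1/2) + (1/4)·log₂(1/4) + (1/4)·log₂(1/4)]
  = 0.5000 + 0.5000 + 0.5000
  = 1.5000 bits

I(U;V) = H(U) + H(V) - H(U,V)
  = 1.5000 + 1.5000 - 1.5000
  = 1.5000 bits

True. I(U;V) = 1.5000 bits, which is > 0.75 bits.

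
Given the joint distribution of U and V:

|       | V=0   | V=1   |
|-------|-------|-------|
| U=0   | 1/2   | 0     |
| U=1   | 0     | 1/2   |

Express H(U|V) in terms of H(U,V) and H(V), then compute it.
H(U|V) = H(U,V) - H(V)

Marginal P(V) (column sums):
  P(V=0) = 1/2 + 0 = 1/2
  P(V=1) = 0 + 1/2 = 1/2

H(U,V) = -[(1/2)·log₂(1/2) + (1/2)·log₂(1/2)]
  = 0.5000 + 0.5000
  = 1.0000 bits
H(V) = -[(1/2)·log₂(1/2) + (1/2)·log₂(1/2)]
  = 0.5000 + 0.5000
  = 1.0000 bits

H(U|V) = 1.0000 - 1.0000 = 0.0000 bits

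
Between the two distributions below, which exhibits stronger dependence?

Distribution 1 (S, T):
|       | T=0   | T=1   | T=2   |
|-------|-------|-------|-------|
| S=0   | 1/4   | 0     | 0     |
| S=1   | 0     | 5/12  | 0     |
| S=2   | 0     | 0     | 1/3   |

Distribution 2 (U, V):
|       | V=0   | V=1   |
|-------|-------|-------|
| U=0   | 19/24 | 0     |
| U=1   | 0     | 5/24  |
Distribution 1 (S, T):
Marginal P(S) (row sums):
  P(S=0) = 1/4 + 0 + 0 = 1/4
  P(S=1) = 0 + 5/12 + 0 = 5/12
  P(S=2) = 0 + 0 + 1/3 = 1/3
Marginal P(T) (column sums):
  P(T=0) = 1/4 + 0 + 0 = 1/4
  P(T=1) = 0 + 5/12 + 0 = 5/12
  P(T=2) = 0 + 0 + 1/3 = 1/3

H(S) = -[(1/4)·log₂(1/4) + (5/12)·log₂(5/12) + (1/3)·log₂(1/3)]
  = 0.5000 + 0.5263 + 0.5283
  = 1.5546 bits
H(T) = -[(1/4)·log₂(1/4) + (5/12)·log₂(5/12) + (1/3)·log₂(1/3)]
  = 0.5000 + 0.5263 + 0.5283
  = 1.5546 bits
H(S,T) = -[(1/4)·log₂(1/4) + (5/12)·log₂(5/12) + (1/3)·log₂(1/3)]
  = 0.5000 + 0.5263 + 0.5283
  = 1.5546 bits

I(S;T) = H(S) + H(T) - H(S,T)
  = 1.5546 + 1.5546 - 1.5546
  = 1.5546 bits

Distribution 2 (U, V):
Marginal P(U) (row sums):
  P(U=0) = 19/24 + 0 = 19/24
  P(U=1) = 0 + 5/24 = 5/24
Marginal P(V) (column sums):
  P(V=0) = 19/24 + 0 = 19/24
  P(V=1) = 0 + 5/24 = 5/24

H(U) = -[(19/24)·log₂(19/24) + (5/24)·log₂(5/24)]
  = 0.2668 + 0.4715
  = 0.7383 bits
H(V) = -[(19/24)·log₂(19/24) + (5/24)·log₂(5/24)]
  = 0.2668 + 0.4715
  = 0.7383 bits
H(U,V) = -[(19/24)·log₂(19/24) + (5/24)·log₂(5/24)]
  = 0.2668 + 0.4715
  = 0.7383 bits

I(U;V) = H(U) + H(V) - H(U,V)
  = 0.7383 + 0.7383 - 0.7383
  = 0.7383 bits

I(S;T) = 1.5546 bits > I(U;V) = 0.7383 bits, so (S, T) has the higher mutual information (stronger dependence).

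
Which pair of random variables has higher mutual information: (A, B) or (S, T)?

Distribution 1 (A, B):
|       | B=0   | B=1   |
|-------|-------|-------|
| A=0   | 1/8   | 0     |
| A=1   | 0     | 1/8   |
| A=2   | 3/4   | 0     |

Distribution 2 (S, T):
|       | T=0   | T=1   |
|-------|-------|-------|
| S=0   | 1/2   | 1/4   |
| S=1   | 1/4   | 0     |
Distribution 1 (A, B):
Marginal P(A) (row sums):
  P(A=0) = 1/8 + 0 = 1/8
  P(A=1) = 0 + 1/8 = 1/8
  P(A=2) = 3/4 + 0 = 3/4
Marginal P(B) (column sums):
  P(B=0) = 1/8 + 0 + 3/4 = 7/8
  P(B=1) = 0 + 1/8 + 0 = 1/8

H(A) = -[(1/8)·log₂(1/8) + (1/8)·log₂(1/8) + (3/4)·log₂(3/4)]
  = 0.3750 + 0.3750 + 0.3113
  = 1.0613 bits
H(B) = -[(7/8)·log₂(7/8) + (1/8)·log₂(1/8)]
  = 0.1686 + 0.3750
  = 0.5436 bits
H(A,B) = -[(1/8)·log₂(1/8) + (1/8)·log₂(1/8) + (3/4)·log₂(3/4)]
  = 0.3750 + 0.3750 + 0.3113
  = 1.0613 bits

I(A;B) = H(A) + H(B) - H(A,B)
  = 1.0613 + 0.5436 - 1.0613
  = 0.5436 bits

Distribution 2 (S, T):
Marginal P(S) (row sums):
  P(S=0) = 1/2 + 1/4 = 3/4
  P(S=1) = 1/4 + 0 = 1/4
Marginal P(T) (column sums):
  P(T=0) = 1/2 + 1/4 = 3/4
  P(T=1) = 1/4 + 0 = 1/4

H(S) = -[(3/4)·log₂(3/4) + (1/4)·log₂(1/4)]
  = 0.3113 + 0.5000
  = 0.8113 bits
H(T) = -[(3/4)·log₂(3/4) + (1/4)·log₂(1/4)]
  = 0.3113 + 0.5000
  = 0.8113 bits
H(S,T) = -[(1/2)·log₂(1/2) + (1/4)·log₂(1/4) + (1/4)·log₂(1/4)]
  = 0.5000 + 0.5000 + 0.5000
  = 1.5000 bits

I(S;T) = H(S) + H(T) - H(S,T)
  = 0.8113 + 0.8113 - 1.5000
  = 0.1226 bits

I(A;B) = 0.5436 bits > I(S;T) = 0.1226 bits, so (A, B) has the higher mutual information (stronger dependence).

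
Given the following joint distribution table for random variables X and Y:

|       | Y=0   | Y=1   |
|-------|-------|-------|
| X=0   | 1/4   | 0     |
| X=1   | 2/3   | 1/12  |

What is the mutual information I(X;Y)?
Marginal P(X) (row sums):
  P(X=0) = 1/4 + 0 = 1/4
  P(X=1) = 2/3 + 1/12 = 3/4
Marginal P(Y) (column sums):
  P(Y=0) = 1/4 + 2/3 = 11/12
  P(Y=1) = 0 + 1/12 = 1/12

H(X) = -[(1/4)·log₂(1/4) + (3/4)·log₂(3/4)]
  = 0.5000 + 0.3113
  = 0.8113 bits
H(Y) = -[(11/12)·log₂(11/12) + (1/12)·log₂(1/12)]
  = 0.1151 + 0.2987
  = 0.4138 bits
H(X,Y) = -[(1/4)·log₂(1/4) + (2/3)·log₂(2/3) + (1/12)·log₂(1/12)]
  = 0.5000 + 0.3900 + 0.2987
  = 1.1887 bits

I(X;Y) = H(X) + H(Y) - H(X,Y)
  = 0.8113 + 0.4138 - 1.1887
  = 0.0364 bits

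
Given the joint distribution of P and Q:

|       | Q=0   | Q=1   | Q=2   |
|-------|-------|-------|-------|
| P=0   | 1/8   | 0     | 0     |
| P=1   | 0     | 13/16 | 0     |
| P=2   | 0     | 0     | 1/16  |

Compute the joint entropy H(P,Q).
H(P,Q) = -Σ P(P,Q) log₂ P(P,Q), summed over the non-zero cells:
H(P,Q) = -[(1/8)·log₂(1/8) + (13/16)·log₂(13/16) + (1/16)·log₂(1/16)]
  = 0.3750 + 0.2434 + 0.2500
  = 0.8684 bits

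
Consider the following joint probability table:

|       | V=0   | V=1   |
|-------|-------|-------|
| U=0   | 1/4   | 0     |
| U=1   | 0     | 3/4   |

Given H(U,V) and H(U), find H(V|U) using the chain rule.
From the chain rule: H(U,V) = H(U) + H(V|U)
Therefore: H(V|U) = H(U,V) - H(U)

H(U,V) = -[(1/4)·log₂(1/4) + (3/4)·log₂(3/4)]
  = 0.5000 + 0.3113
  = 0.8113 bits
Marginal P(U) (row sums):
  P(U=0) = 1/4 + 0 = 1/4
  P(U=1) = 0 + 3/4 = 3/4
H(U) = -[(1/4)·log₂(1/4) + (3/4)·log₂(3/4)]
  = 0.5000 + 0.3113
  = 0.8113 bits

H(V|U) = 0.8113 - 0.8113 = 0.0000 bits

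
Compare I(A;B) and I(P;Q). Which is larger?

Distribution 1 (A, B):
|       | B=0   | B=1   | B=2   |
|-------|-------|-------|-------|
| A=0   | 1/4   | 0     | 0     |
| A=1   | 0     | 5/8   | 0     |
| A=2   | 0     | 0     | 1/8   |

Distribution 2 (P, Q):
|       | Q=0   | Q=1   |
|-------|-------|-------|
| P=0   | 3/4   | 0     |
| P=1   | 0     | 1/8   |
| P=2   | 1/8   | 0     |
Distribution 1 (A, B):
Marginal P(A) (row sums):
  P(A=0) = 1/4 + 0 + 0 = 1/4
  P(A=1) = 0 + 5/8 + 0 = 5/8
  P(A=2) = 0 + 0 + 1/8 = 1/8
Marginal P(B) (column sums):
  P(B=0) = 1/4 + 0 + 0 = 1/4
  P(B=1) = 0 + 5/8 + 0 = 5/8
  P(B=2) = 0 + 0 + 1/8 = 1/8

H(A) = -[(1/4)·log₂(1/4) + (5/8)·log₂(5/8) + (1/8)·log₂(1/8)]
  = 0.5000 + 0.4238 + 0.3750
  = 1.2988 bits
H(B) = -[(1/4)·log₂(1/4) + (5/8)·log₂(5/8) + (1/8)·log₂(1/8)]
  = 0.5000 + 0.4238 + 0.3750
  = 1.2988 bits
H(A,B) = -[(1/4)·log₂(1/4) + (5/8)·log₂(5/8) + (1/8)·log₂(1/8)]
  = 0.5000 + 0.4238 + 0.3750
  = 1.2988 bits

I(A;B) = H(A) + H(B) - H(A,B)
  = 1.2988 + 1.2988 - 1.2988
  = 1.2988 bits

Distribution 2 (P, Q):
Marginal P(P) (row sums):
  P(P=0) = 3/4 + 0 = 3/4
  P(P=1) = 0 + 1/8 = 1/8
  P(P=2) = 1/8 + 0 = 1/8
Marginal P(Q) (column sums):
  P(Q=0) = 3/4 + 0 + 1/8 = 7/8
  P(Q=1) = 0 + 1/8 + 0 = 1/8

H(P) = -[(3/4)·log₂(3/4) + (1/8)·log₂(1/8) + (1/8)·log₂(1/8)]
  = 0.3113 + 0.3750 + 0.3750
  = 1.0613 bits
H(Q) = -[(7/8)·log₂(7/8) + (1/8)·log₂(1/8)]
  = 0.1686 + 0.3750
  = 0.5436 bits
H(P,Q) = -[(3/4)·log₂(3/4) + (1/8)·log₂(1/8) + (1/8)·log₂(1/8)]
  = 0.3113 + 0.3750 + 0.3750
  = 1.0613 bits

I(P;Q) = H(P) + H(Q) - H(P,Q)
  = 1.0613 + 0.5436 - 1.0613
  = 0.5436 bits

I(A;B) = 1.2988 bits > I(P;Q) = 0.5436 bits, so (A, B) has the higher mutual information (stronger dependence).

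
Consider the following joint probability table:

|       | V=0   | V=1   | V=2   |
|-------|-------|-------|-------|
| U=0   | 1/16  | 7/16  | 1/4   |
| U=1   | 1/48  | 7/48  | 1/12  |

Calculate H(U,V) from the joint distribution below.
H(U,V) = -Σ P(U,V) log₂ P(U,V), summed over the non-zero cells:
H(U,V) = -[(1/16)·log₂(1/16) + (7/16)·log₂(7/16) + (1/4)·log₂(1/4) + (1/48)·log₂(1/48) + (7/48)·log₂(7/48) + (1/12)·log₂(1/12)]
  = 0.2500 + 0.5218 + 0.5000 + 0.1164 + 0.4051 + 0.2987
  = 2.0920 bits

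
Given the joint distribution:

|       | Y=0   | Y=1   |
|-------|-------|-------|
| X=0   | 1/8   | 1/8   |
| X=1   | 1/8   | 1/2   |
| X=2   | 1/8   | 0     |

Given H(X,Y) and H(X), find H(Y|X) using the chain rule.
From the chain rule: H(X,Y) = H(X) + H(Y|X)
Therefore: H(Y|X) = H(X,Y) - H(X)

H(X,Y) = -[(1/8)·log₂(1/8) + (1/8)·log₂(1/8) + (1/8)·log₂(1/8) + (1/2)·log₂(1/2) + (1/8)·log₂(1/8)]
  = 0.3750 + 0.3750 + 0.3750 + 0.5000 + 0.3750
  = 2.0000 bits
Marginal P(X) (row sums):
  P(X=0) = 1/8 + 1/8 = 1/4
  P(X=1) = 1/8 + 1/2 = 5/8
  P(X=2) = 1/8 + 0 = 1/8
H(X) = -[(1/4)·log₂(1/4) + (5/8)·log₂(5/8) + (1/8)·log₂(1/8)]
  = 0.5000 + 0.4238 + 0.3750
  = 1.2988 bits

H(Y|X) = 2.0000 - 1.2988 = 0.7012 bits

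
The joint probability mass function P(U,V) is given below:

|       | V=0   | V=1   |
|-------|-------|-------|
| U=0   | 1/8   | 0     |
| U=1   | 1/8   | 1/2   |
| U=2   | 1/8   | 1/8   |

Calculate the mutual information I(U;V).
Marginal P(U) (row sums):
  P(U=0) = 1/8 + 0 = 1/8
  P(U=1) = 1/8 + 1/2 = 5/8
  P(U=2) = 1/8 + 1/8 = 1/4
Marginal P(V) (column sums):
  P(V=0) = 1/8 + 1/8 + 1/8 = 3/8
  P(V=1) = 0 + 1/2 + 1/8 = 5/8

H(U) = -[(1/8)·log₂(1/8) + (5/8)·log₂(5/8) + (1/4)·log₂(1/4)]
  = 0.3750 + 0.4238 + 0.5000
  = 1.2988 bits
H(V) = -[(3/8)·log₂(3/8) + (5/8)·log₂(5/8)]
  = 0.5306 + 0.4238
  = 0.9544 bits
H(U,V) = -[(1/8)·log₂(1/8) + (1/8)·log₂(1/8) + (1/2)·log₂(1/2) + (1/8)·log₂(1/8) + (1/8)·log₂(1/8)]
  = 0.3750 + 0.3750 + 0.5000 + 0.3750 + 0.3750
  = 2.0000 bits

I(U;V) = H(U) + H(V) - H(U,V)
  = 1.2988 + 0.9544 - 2.0000
  = 0.2532 bits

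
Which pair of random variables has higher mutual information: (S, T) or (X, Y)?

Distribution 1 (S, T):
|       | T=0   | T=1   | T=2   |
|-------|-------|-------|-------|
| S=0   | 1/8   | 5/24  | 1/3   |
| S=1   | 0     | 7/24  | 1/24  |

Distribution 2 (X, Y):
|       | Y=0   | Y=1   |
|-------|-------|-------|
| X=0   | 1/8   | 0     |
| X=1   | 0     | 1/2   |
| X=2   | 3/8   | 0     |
Distribution 1 (S, T):
Marginal P(S) (row sums):
  P(S=0) = 1/8 + 5/24 + 1/3 = 2/3
  P(S=1) = 0 + 7/24 + 1/24 = 1/3
Marginal P(T) (column sums):
  P(T=0) = 1/8 + 0 = 1/8
  P(T=1) = 5/24 + 7/24 = 1/2
  P(T=2) = 1/3 + 1/24 = 3/8

H(S) = -[(2/3)·log₂(2/3) + (1/3)·log₂(1/3)]
  = 0.3900 + 0.5283
  = 0.9183 bits
H(T) = -[(1/8)·log₂(1/8) + (1/2)·log₂(1/2) + (3/8)·log₂(3/8)]
  = 0.3750 + 0.5000 + 0.5306
  = 1.4056 bits
H(S,T) = -[(1/8)·log₂(1/8) + (5/24)·log₂(5/24) + (1/3)·log₂(1/3) + (7/24)·log₂(7/24) + (1/24)·log₂(1/24)]
  = 0.3750 + 0.4715 + 0.5283 + 0.5185 + 0.1910
  = 2.0843 bits

I(S;T) = H(S) + H(T) - H(S,T)
  = 0.9183 + 1.4056 - 2.0843
  = 0.2396 bits

Distribution 2 (X, Y):
Marginal P(X) (row sums):
  P(X=0) = 1/8 + 0 = 1/8
  P(X=1) = 0 + 1/2 = 1/2
  P(X=2) = 3/8 + 0 = 3/8
Marginal P(Y) (column sums):
  P(Y=0) = 1/8 + 0 + 3/8 = 1/2
  P(Y=1) = 0 + 1/2 + 0 = 1/2

H(X) = -[(1/8)·log₂(1/8) + (1/2)·log₂(1/2) + (3/8)·log₂(3/8)]
  = 0.3750 + 0.5000 + 0.5306
  = 1.4056 bits
H(Y) = -[(1/2)·log₂(1/2) + (1/2)·log₂(1/2)]
  = 0.5000 + 0.5000
  = 1.0000 bits
H(X,Y) = -[(1/8)·log₂(1/8) + (1/2)·log₂(1/2) + (3/8)·log₂(3/8)]
  = 0.3750 + 0.5000 + 0.5306
  = 1.4056 bits

I(X;Y) = H(X) + H(Y) - H(X,Y)
  = 1.4056 + 1.0000 - 1.4056
  = 1.0000 bits

I(X;Y) = 1.0000 bits > I(S;T) = 0.2396 bits, so (X, Y) has the higher mutual information (stronger dependence).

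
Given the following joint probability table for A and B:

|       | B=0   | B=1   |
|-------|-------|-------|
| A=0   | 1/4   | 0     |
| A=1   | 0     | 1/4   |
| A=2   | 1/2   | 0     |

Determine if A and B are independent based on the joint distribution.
Marginal P(A) (row sums):
  P(A=0) = 1/4 + 0 = 1/4
  P(A=1) = 0 + 1/4 = 1/4
  P(A=2) = 1/2 + 0 = 1/2
Marginal P(B) (column sums):
  P(B=0) = 1/4 + 0 + 1/2 = 3/4
  P(B=1) = 0 + 1/4 + 0 = 1/4

A and B are independent iff P(A=i,B=j) = P(A=i)·P(B=j) for every cell.
  P(A=0)·P(B=0) = 1/4 × 3/4 = 3/16, but P(A=0,B=0) = 1/4 ✗

No, A and B are not independent. Quantitatively, I(A;B) > 0:

H(A) = -[(1/4)·log₂(1/4) + (1/4)·log₂(1/4) + (1/2)·log₂(1/2)]
  = 0.5000 + 0.5000 + 0.5000
  = 1.5000 bits
H(B) = -[(3/4)·log₂(3/4) + (1/4)·log₂(1/4)]
  = 0.3113 + 0.5000
  = 0.8113 bits
H(A,B) = -[(1/4)·log₂(1/4) + (1/4)·log₂(1/4) + (1/2)·log₂(1/2)]
  = 0.5000 + 0.5000 + 0.5000
  = 1.5000 bits
I(A;B) = H(A) + H(B) - H(A,B) = 1.5000 + 0.8113 - 1.5000 = 0.8113 bits > 0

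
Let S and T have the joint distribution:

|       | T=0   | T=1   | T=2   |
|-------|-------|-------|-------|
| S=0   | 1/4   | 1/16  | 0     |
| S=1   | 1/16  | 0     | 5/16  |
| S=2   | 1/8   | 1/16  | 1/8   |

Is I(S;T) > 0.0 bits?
Marginal P(S) (row sums):
  P(S=0) = 1/4 + 1/16 + 0 = 5/16
  P(S=1) = 1/16 + 0 + 5/16 = 3/8
  P(S=2) = 1/8 + 1/16 + 1/8 = 5/16
Marginal P(T) (column sums):
  P(T=0) = 1/4 + 1/16 + 1/8 = 7/16
  P(T=1) = 1/16 + 0 + 1/16 = 1/8
  P(T=2) = 0 + 5/16 + 1/8 = 7/16

H(S) = -[(5/16)·log₂(5/16) + (3/8)·log₂(3/8) + (5/16)·log₂(5/16)]
  = 0.5244 + 0.5306 + 0.5244
  = 1.5794 bits
H(T) = -[(7/16)·log₂(7/16) + (1/8)·log₂(1/8) + (7/16)·log₂(7/16)]
  = 0.5218 + 0.3750 + 0.5218
  = 1.4186 bits
H(S,T) = -[(1/4)·log₂(1/4) + (1/16)·log₂(1/16) + (1/16)·log₂(1/16) + (5/16)·log₂(5/16) + (1/8)·log₂(1/8) + (1/16)·log₂(1/16) + (1/8)·log₂(1/8)]
  = 0.5000 + 0.2500 + 0.2500 + 0.5244 + 0.3750 + 0.2500 + 0.3750
  = 2.5244 bits

I(S;T) = H(S) + H(T) - H(S,T)
  = 1.5794 + 1.4186 - 2.5244
  = 0.4736 bits

Yes. I(S;T) = 0.4736 bits, which is > 0.0 bits.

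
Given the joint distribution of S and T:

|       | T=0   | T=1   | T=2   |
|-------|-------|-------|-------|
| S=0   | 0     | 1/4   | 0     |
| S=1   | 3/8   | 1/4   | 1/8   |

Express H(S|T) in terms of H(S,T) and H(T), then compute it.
H(S|T) = H(S,T) - H(T)

Marginal P(T) (column sums):
  P(T=0) = 0 + 3/8 = 3/8
  P(T=1) = 1/4 + 1/4 = 1/2
  P(T=2) = 0 + 1/8 = 1/8

H(S,T) = -[(1/4)·log₂(1/4) + (3/8)·log₂(3/8) + (1/4)·log₂(1/4) + (1/8)·log₂(1/8)]
  = 0.5000 + 0.5306 + 0.5000 + 0.3750
  = 1.9056 bits
H(T) = -[(3/8)·log₂(3/8) + (1/2)·log₂(1/2) + (1/8)·log₂(1/8)]
  = 0.5306 + 0.5000 + 0.3750
  = 1.4056 bits

H(S|T) = 1.9056 - 1.4056 = 0.5000 bits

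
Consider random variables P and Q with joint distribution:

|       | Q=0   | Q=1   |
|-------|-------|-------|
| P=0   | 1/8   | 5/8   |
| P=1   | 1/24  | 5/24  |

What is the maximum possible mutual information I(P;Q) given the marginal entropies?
The upper bound on mutual information is I(P;Q) ≤ min(H(P), H(Q)).

Marginal P(P) (row sums):
  P(P=0) = 1/8 + 5/8 = 3/4
  P(P=1) = 1/24 + 5/24 = 1/4
Marginal P(Q) (column sums):
  P(Q=0) = 1/8 + 1/24 = 1/6
  P(Q=1) = 5/8 + 5/24 = 5/6

H(P) = -[(3/4)·log₂(3/4) + (1/4)·log₂(1/4)]
  = 0.3113 + 0.5000
  = 0.8113 bits
H(Q) = -[(1/6)·log₂(1/6) + (5/6)·log₂(5/6)]
  = 0.4308 + 0.2192
  = 0.6500 bits

Maximum possible I(P;Q) = min(0.8113, 0.6500) = 0.6500 bits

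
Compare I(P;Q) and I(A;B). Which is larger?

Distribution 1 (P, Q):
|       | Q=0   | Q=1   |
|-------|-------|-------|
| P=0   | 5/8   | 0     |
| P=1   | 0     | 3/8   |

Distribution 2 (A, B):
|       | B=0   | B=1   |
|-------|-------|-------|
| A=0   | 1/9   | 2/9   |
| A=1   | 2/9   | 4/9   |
Distribution 1 (P, Q):
Marginal P(P) (row sums):
  P(P=0) = 5/8 + 0 = 5/8
  P(P=1) = 0 + 3/8 = 3/8
Marginal P(Q) (column sums):
  P(Q=0) = 5/8 + 0 = 5/8
  P(Q=1) = 0 + 3/8 = 3/8

H(P) = -[(5/8)·log₂(5/8) + (3/8)·log₂(3/8)]
  = 0.4238 + 0.5306
  = 0.9544 bits
H(Q) = -[(5/8)·log₂(5/8) + (3/8)·log₂(3/8)]
  = 0.4238 + 0.5306
  = 0.9544 bits
H(P,Q) = -[(5/8)·log₂(5/8) + (3/8)·log₂(3/8)]
  = 0.4238 + 0.5306
  = 0.9544 bits

I(P;Q) = H(P) + H(Q) - H(P,Q)
  = 0.9544 + 0.9544 - 0.9544
  = 0.9544 bits

Distribution 2 (A, B):
Marginal P(A) (row sums):
  P(A=0) = 1/9 + 2/9 = 1/3
  P(A=1) = 2/9 + 4/9 = 2/3
Marginal P(B) (column sums):
  P(B=0) = 1/9 + 2/9 = 1/3
  P(B=1) = 2/9 + 4/9 = 2/3

H(A) = -[(1/3)·log₂(1/3) + (2/3)·log₂(2/3)]
  = 0.5283 + 0.3900
  = 0.9183 bits
H(B) = -[(1/3)·log₂(1/3) + (2/3)·log₂(2/3)]
  = 0.5283 + 0.3900
  = 0.9183 bits
H(A,B) = -[(1/9)·log₂(1/9) + (2/9)·log₂(2/9) + (2/9)·log₂(2/9) + (4/9)·log₂(4/9)]
  = 0.3522 + 0.4822 + 0.4822 + 0.5200
  = 1.8366 bits

I(A;B) = H(A) + H(B) - H(A,B)
  = 0.9183 + 0.9183 - 1.8366
  = 0.0000 bits

I(P;Q) = 0.9544 bits > I(A;B) = 0.0000 bits, so (P, Q) has the higher mutual information (stronger dependence).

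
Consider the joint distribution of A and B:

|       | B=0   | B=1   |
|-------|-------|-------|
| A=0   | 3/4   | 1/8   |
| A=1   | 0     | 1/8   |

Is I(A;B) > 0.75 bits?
Marginal P(A) (row sums):
  P(A=0) = 3/4 + 1/8 = 7/8
  P(A=1) = 0 + 1/8 = 1/8
Marginal P(B) (column sums):
  P(B=0) = 3/4 + 0 = 3/4
  P(B=1) = 1/8 + 1/8 = 1/4

H(A) = -[(7/8)·log₂(7/8) + (1/8)·log₂(1/8)]
  = 0.1686 + 0.3750
  = 0.5436 bits
H(B) = -[(3/4)·log₂(3/4) + (1/4)·log₂(1/4)]
  = 0.3113 + 0.5000
  = 0.8113 bits
H(A,B) = -[(3/4)·log₂(3/4) + (1/8)·log₂(1/8) + (1/8)·log₂(1/8)]
  = 0.3113 + 0.3750 + 0.3750
  = 1.0613 bits

I(A;B) = H(A) + H(B) - H(A,B)
  = 0.5436 + 0.8113 - 1.0613
  = 0.2936 bits

No. I(A;B) = 0.2936 bits, which is ≤ 0.75 bits.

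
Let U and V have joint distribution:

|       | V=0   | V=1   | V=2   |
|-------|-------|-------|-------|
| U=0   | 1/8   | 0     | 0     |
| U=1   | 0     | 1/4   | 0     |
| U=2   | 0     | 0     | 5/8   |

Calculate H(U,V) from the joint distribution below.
H(U,V) = -Σ P(U,V) log₂ P(U,V), summed over the non-zero cells:
H(U,V) = -[(1/8)·log₂(1/8) + (1/4)·log₂(1/4) + (5/8)·log₂(5/8)]
  = 0.3750 + 0.5000 + 0.4238
  = 1.2988 bits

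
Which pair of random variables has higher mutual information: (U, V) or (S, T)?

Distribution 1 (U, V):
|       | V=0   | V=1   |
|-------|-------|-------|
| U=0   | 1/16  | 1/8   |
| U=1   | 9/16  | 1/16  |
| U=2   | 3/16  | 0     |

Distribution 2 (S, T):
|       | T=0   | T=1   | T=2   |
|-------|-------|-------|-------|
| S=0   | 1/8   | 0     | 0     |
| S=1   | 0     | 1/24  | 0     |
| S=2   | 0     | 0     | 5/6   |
Distribution 1 (U, V):
Marginal P(U) (row sums):
  P(U=0) = 1/16 + 1/8 = 3/16
  P(U=1) = 9/16 + 1/16 = 5/8
  P(U=2) = 3/16 + 0 = 3/16
Marginal P(V) (column sums):
  P(V=0) = 1/16 + 9/16 + 3/16 = 13/16
  P(V=1) = 1/8 + 1/16 + 0 = 3/16

H(U) = -[(3/16)·log₂(3/16) + (5/8)·log₂(5/8) + (3/16)·log₂(3/16)]
  = 0.4528 + 0.4238 + 0.4528
  = 1.3294 bits
H(V) = -[(13/16)·log₂(13/16) + (3/16)·log₂(3/16)]
  = 0.2434 + 0.4528
  = 0.6962 bits
H(U,V) = -[(1/16)·log₂(1/16) + (1/8)·log₂(1/8) + (9/16)·log₂(9/16) + (1/16)·log₂(1/16) + (3/16)·log₂(3/16)]
  = 0.2500 + 0.3750 + 0.4669 + 0.2500 + 0.4528
  = 1.7947 bits

I(U;V) = H(U) + H(V) - H(U,V)
  = 1.3294 + 0.6962 - 1.7947
  = 0.2309 bits

Distribution 2 (S, T):
Marginal P(S) (row sums):
  P(S=0) = 1/8 + 0 + 0 = 1/8
  P(S=1) = 0 + 1/24 + 0 = 1/24
  P(S=2) = 0 + 0 + 5/6 = 5/6
Marginal P(T) (column sums):
  P(T=0) = 1/8 + 0 + 0 = 1/8
  P(T=1) = 0 + 1/24 + 0 = 1/24
  P(T=2) = 0 + 0 + 5/6 = 5/6

H(S) = -[(1/8)·log₂(1/8) + (1/24)·log₂(1/24) + (5/6)·log₂(5/6)]
  = 0.3750 + 0.1910 + 0.2192
  = 0.7852 bits
H(T) = -[(1/8)·log₂(1/8) + (1/24)·log₂(1/24) + (5/6)·log₂(5/6)]
  = 0.3750 + 0.1910 + 0.2192
  = 0.7852 bits
H(S,T) = -[(1/8)·log₂(1/8) + (1/24)·log₂(1/24) + (5/6)·log₂(5/6)]
  = 0.3750 + 0.1910 + 0.2192
  = 0.7852 bits

I(S;T) = H(S) + H(T) - H(S,T)
  = 0.7852 + 0.7852 - 0.7852
  = 0.7852 bits

I(S;T) = 0.7852 bits > I(U;V) = 0.2309 bits, so (S, T) has the higher mutual information (stronger dependence).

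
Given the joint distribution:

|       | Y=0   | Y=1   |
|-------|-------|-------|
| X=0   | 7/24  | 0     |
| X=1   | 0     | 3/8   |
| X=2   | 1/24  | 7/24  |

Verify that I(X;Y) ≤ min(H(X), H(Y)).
Marginal P(X) (row sums):
  P(X=0) = 7/24 + 0 = 7/24
  P(X=1) = 0 + 3/8 = 3/8
  P(X=2) = 1/24 + 7/24 = 1/3
Marginal P(Y) (column sums):
  P(Y=0) = 7/24 + 0 + 1/24 = 1/3
  P(Y=1) = 0 + 3/8 + 7/24 = 2/3

H(X) = -[(7/24)·log₂(7/24) + (3/8)·log₂(3/8) + (1/3)·log₂(1/3)]
  = 0.5185 + 0.5306 + 0.5283
  = 1.5774 bits
H(Y) = -[(1/3)·log₂(1/3) + (2/3)·log₂(2/3)]
  = 0.5283 + 0.3900
  = 0.9183 bits
H(X,Y) = -[(7/24)·log₂(7/24) + (3/8)·log₂(3/8) + (1/24)·log₂(1/24) + (7/24)·log₂(7/24)]
  = 0.5185 + 0.5306 + 0.1910 + 0.5185
  = 1.7586 bits

I(X;Y) = H(X) + H(Y) - H(X,Y)
  = 1.5774 + 0.9183 - 1.7586
  = 0.7371 bits

min(H(X), H(Y)) = min(1.5774, 0.9183) = 0.9183 bits
Since 0.7371 ≤ 0.9183, the bound is satisfied ✓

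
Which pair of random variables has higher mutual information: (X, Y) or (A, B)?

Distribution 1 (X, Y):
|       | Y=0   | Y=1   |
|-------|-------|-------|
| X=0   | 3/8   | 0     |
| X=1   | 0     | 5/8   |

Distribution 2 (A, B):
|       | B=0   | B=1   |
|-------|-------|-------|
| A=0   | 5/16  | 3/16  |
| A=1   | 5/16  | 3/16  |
Distribution 1 (X, Y):
Marginal P(X) (row sums):
  P(X=0) = 3/8 + 0 = 3/8
  P(X=1) = 0 + 5/8 = 5/8
Marginal P(Y) (column sums):
  P(Y=0) = 3/8 + 0 = 3/8
  P(Y=1) = 0 + 5/8 = 5/8

H(X) = -[(3/8)·log₂(3/8) + (5/8)·log₂(5/8)]
  = 0.5306 + 0.4238
  = 0.9544 bits
H(Y) = -[(3/8)·log₂(3/8) + (5/8)·log₂(5/8)]
  = 0.5306 + 0.4238
  = 0.9544 bits
H(X,Y) = -[(3/8)·log₂(3/8) + (5/8)·log₂(5/8)]
  = 0.5306 + 0.4238
  = 0.9544 bits

I(X;Y) = H(X) + H(Y) - H(X,Y)
  = 0.9544 + 0.9544 - 0.9544
  = 0.9544 bits

Distribution 2 (A, B):
Marginal P(A) (row sums):
  P(A=0) = 5/16 + 3/16 = 1/2
  P(A=1) = 5/16 + 3/16 = 1/2
Marginal P(B) (column sums):
  P(B=0) = 5/16 + 5/16 = 5/8
  P(B=1) = 3/16 + 3/16 = 3/8

H(A) = -[(1/2)·log₂(1/2) + (1/2)·log₂(1/2)]
  = 0.5000 + 0.5000
  = 1.0000 bits
H(B) = -[(5/8)·log₂(5/8) + (3/8)·log₂(3/8)]
  = 0.4238 + 0.5306
  = 0.9544 bits
H(A,B) = -[(5/16)·log₂(5/16) + (3/16)·log₂(3/16) + (5/16)·log₂(5/16) + (3/16)·log₂(3/16)]
  = 0.5244 + 0.4528 + 0.5244 + 0.4528
  = 1.9544 bits

I(A;B) = H(A) + H(B) - H(A,B)
  = 1.0000 + 0.9544 - 1.9544
  = 0.0000 bits

I(X;Y) = 0.9544 bits > I(A;B) = 0.0000 bits, so (X, Y) has the higher mutual information (stronger dependence).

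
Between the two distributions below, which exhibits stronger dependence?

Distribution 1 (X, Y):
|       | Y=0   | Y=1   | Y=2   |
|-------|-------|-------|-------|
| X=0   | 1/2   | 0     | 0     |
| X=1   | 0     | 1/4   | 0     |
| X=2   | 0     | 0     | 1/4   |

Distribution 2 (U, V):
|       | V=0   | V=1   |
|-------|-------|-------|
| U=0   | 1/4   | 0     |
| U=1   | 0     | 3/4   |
Distribution 1 (X, Y):
Marginal P(X) (row sums):
  P(X=0) = 1/2 + 0 + 0 = 1/2
  P(X=1) = 0 + 1/4 + 0 = 1/4
  P(X=2) = 0 + 0 + 1/4 = 1/4
Marginal P(Y) (column sums):
  P(Y=0) = 1/2 + 0 + 0 = 1/2
  P(Y=1) = 0 + 1/4 + 0 = 1/4
  P(Y=2) = 0 + 0 + 1/4 = 1/4

H(X) = -[(1/2)·log₂(1/2) + (1/4)·log₂(1/4) + (1/4)·log₂(1/4)]
  = 0.5000 + 0.5000 + 0.5000
  = 1.5000 bits
H(Y) = -[(1/2)·log₂(1/2) + (1/4)·log₂(1/4) + (1/4)·log₂(1/4)]
  = 0.5000 + 0.5000 + 0.5000
  = 1.5000 bits
H(X,Y) = -[(1/2)·log₂(1/2) + (1/4)·log₂(1/4) + (1/4)·log₂(1/4)]
  = 0.5000 + 0.5000 + 0.5000
  = 1.5000 bits

I(X;Y) = H(X) + H(Y) - H(X,Y)
  = 1.5000 + 1.5000 - 1.5000
  = 1.5000 bits

Distribution 2 (U, V):
Marginal P(U) (row sums):
  P(U=0) = 1/4 + 0 = 1/4
  P(U=1) = 0 + 3/4 = 3/4
Marginal P(V) (column sums):
  P(V=0) = 1/4 + 0 = 1/4
  P(V=1) = 0 + 3/4 = 3/4

H(U) = -[(1/4)·log₂(1/4) + (3/4)·log₂(3/4)]
  = 0.5000 + 0.3113
  = 0.8113 bits
H(V) = -[(1/4)·log₂(1/4) + (3/4)·log₂(3/4)]
  = 0.5000 + 0.3113
  = 0.8113 bits
H(U,V) = -[(1/4)·log₂(1/4) + (3/4)·log₂(3/4)]
  = 0.5000 + 0.3113
  = 0.8113 bits

I(U;V) = H(U) + H(V) - H(U,V)
  = 0.8113 + 0.8113 - 0.8113
  = 0.8113 bits

I(X;Y) = 1.5000 bits > I(U;V) = 0.8113 bits, so (X, Y) has the higher mutual information (stronger dependence).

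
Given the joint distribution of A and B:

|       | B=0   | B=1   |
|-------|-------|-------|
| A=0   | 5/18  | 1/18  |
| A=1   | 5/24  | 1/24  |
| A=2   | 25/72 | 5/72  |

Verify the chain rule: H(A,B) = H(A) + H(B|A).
Left side:
H(A,B) = -[(5/18)·log₂(5/18) + (1/18)·log₂(1/18) + (5/24)·log₂(5/24) + (1/24)·log₂(1/24) + (25/72)·log₂(25/72) + (5/72)·log₂(5/72)]
  = 0.5133 + 0.2317 + 0.4715 + 0.1910 + 0.5299 + 0.2672
  = 2.2046 bits

Right side:
Marginal P(A) (row sums):
  P(A=0) = 5/18 + 1/18 = 1/3
  P(A=1) = 5/24 + 1/24 = 1/4
  P(A=2) = 25/72 + 5/72 = 5/12
H(A) = -[(1/3)·log₂(1/3) + (1/4)·log₂(1/4) + (5/12)·log₂(5/12)]
  = 0.5283 + 0.5000 + 0.5263
  = 1.5546 bits
H(B|A) = -Σ P(A,B)·log₂ P(B|A), where P(B|A) = P(A,B) / P(A)
  (A=0,B=0): P(B|A) = (5/18)/(1/3) = 5/6;  -(5/18)·log₂(5/6) = 0.0731
  (A=0,B=1): P(B|A) = (1/18)/(1/3) = 1/6;  -(1/18)·log₂(1/6) = 0.1436
  (A=1,B=0): P(B|A) = (5/24)/(1/4) = 5/6;  -(5/24)·log₂(5/6) = 0.0548
  (A=1,B=1): P(B|A) = (1/24)/(1/4) = 1/6;  -(1/24)·log₂(1/6) = 0.1077
  (A=2,B=0): P(B|A) = (25/72)/(5/12) = 5/6;  -(25/72)·log₂(5/6) = 0.0913
  (A=2,B=1): P(B|A) = (5/72)/(5/12) = 1/6;  -(5/72)·log₂(1/6) = 0.1795
H(B|A) = 0.0731 + 0.1436 + 0.0548 + 0.1077 + 0.0913 + 0.1795
  = 0.6500 bits
H(A) + H(B|A) = 1.5546 + 0.6500 = 2.2046 bits

Both sides equal 2.2046 bits, so the chain rule holds ✓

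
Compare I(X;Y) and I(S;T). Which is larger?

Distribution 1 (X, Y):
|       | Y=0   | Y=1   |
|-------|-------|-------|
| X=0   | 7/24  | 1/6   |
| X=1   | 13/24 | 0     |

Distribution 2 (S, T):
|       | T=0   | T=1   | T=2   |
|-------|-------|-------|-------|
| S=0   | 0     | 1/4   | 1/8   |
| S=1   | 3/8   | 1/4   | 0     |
Distribution 1 (X, Y):
Marginal P(X) (row sums):
  P(X=0) = 7/24 + 1/6 = 11/24
  P(X=1) = 13/24 + 0 = 13/24
Marginal P(Y) (column sums):
  P(Y=0) = 7/24 + 13/24 = 5/6
  P(Y=1) = 1/6 + 0 = 1/6

H(X) = -[(11/24)·log₂(11/24) + (13/24)·log₂(13/24)]
  = 0.5159 + 0.4791
  = 0.9950 bits
H(Y) = -[(5/6)·log₂(5/6) + (1/6)·log₂(1/6)]
  = 0.2192 + 0.4308
  = 0.6500 bits
H(X,Y) = -[(7/24)·log₂(7/24) + (1/6)·log₂(1/6) + (13/24)·log₂(13/24)]
  = 0.5185 + 0.4308 + 0.4791
  = 1.4284 bits

I(X;Y) = H(X) + H(Y) - H(X,Y)
  = 0.9950 + 0.6500 - 1.4284
  = 0.2166 bits

Distribution 2 (S, T):
Marginal P(S) (row sums):
  P(S=0) = 0 + 1/4 + 1/8 = 3/8
  P(S=1) = 3/8 + 1/4 + 0 = 5/8
Marginal P(T) (column sums):
  P(T=0) = 0 + 3/8 = 3/8
  P(T=1) = 1/4 + 1/4 = 1/2
  P(T=2) = 1/8 + 0 = 1/8

H(S) = -[(3/8)·log₂(3/8) + (5/8)·log₂(5/8)]
  = 0.5306 + 0.4238
  = 0.9544 bits
H(T) = -[(3/8)·log₂(3/8) + (1/2)·log₂(1/2) + (1/8)·log₂(1/8)]
  = 0.5306 + 0.5000 + 0.3750
  = 1.4056 bits
H(S,T) = -[(1/4)·log₂(1/4) + (1/8)·log₂(1/8) + (3/8)·log₂(3/8) + (1/4)·log₂(1/4)]
  = 0.5000 + 0.3750 + 0.5306 + 0.5000
  = 1.9056 bits

I(S;T) = H(S) + H(T) - H(S,T)
  = 0.9544 + 1.4056 - 1.9056
  = 0.4544 bits

I(S;T) = 0.4544 bits > I(X;Y) = 0.2166 bits, so (S, T) has the higher mutual information (stronger dependence).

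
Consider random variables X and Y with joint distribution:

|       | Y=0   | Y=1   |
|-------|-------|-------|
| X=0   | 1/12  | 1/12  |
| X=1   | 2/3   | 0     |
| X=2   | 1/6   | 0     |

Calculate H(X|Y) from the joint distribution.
Marginal P(Y) (column sums):
  P(Y=0) = 1/12 + 2/3 + 1/6 = 11/12
  P(Y=1) = 1/12 + 0 + 0 = 1/12

H(X|Y) = -Σ P(X,Y)·log₂ P(X|Y), where P(X|Y) = P(X,Y) / P(Y)
  (cells with P(X,Y) = 0 contribute 0)
  (X=0,Y=0): P(X|Y) = (1/12)/(11/12) = 1/11;  -(1/12)·log₂(1/11) = 0.2883
  (X=0,Y=1): P(X|Y) = (1/12)/(1/12) = 1;  -(1/12)·log₂(1) = 0.0000
  (X=1,Y=0): P(X|Y) = (2/3)/(11/12) = 8/11;  -(2/3)·log₂(8/11) = 0.3063
  (X=2,Y=0): P(X|Y) = (1/6)/(11/12) = 2/11;  -(1/6)·log₂(2/11) = 0.4099
H(X|Y) = 0.2883 + 0.0000 + 0.3063 + 0.4099
  = 1.0045 bits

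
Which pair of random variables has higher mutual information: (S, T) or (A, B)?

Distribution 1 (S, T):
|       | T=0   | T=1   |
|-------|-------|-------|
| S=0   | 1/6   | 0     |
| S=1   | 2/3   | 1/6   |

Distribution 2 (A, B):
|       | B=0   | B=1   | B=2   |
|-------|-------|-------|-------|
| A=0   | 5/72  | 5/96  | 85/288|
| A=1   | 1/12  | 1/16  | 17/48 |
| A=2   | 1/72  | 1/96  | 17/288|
Distribution 1 (S, T):
Marginal P(S) (row sums):
  P(S=0) = 1/6 + 0 = 1/6
  P(S=1) = 2/3 + 1/6 = 5/6
Marginal P(T) (column sums):
  P(T=0) = 1/6 + 2/3 = 5/6
  P(T=1) = 0 + 1/6 = 1/6

H(S) = -[(1/6)·log₂(1/6) + (5/6)·log₂(5/6)]
  = 0.4308 + 0.2192
  = 0.6500 bits
H(T) = -[(5/6)·log₂(5/6) + (1/6)·log₂(1/6)]
  = 0.2192 + 0.4308
  = 0.6500 bits
H(S,T) = -[(1/6)·log₂(1/6) + (2/3)·log₂(2/3) + (1/6)·log₂(1/6)]
  = 0.4308 + 0.3900 + 0.4308
  = 1.2516 bits

I(S;T) = H(S) + H(T) - H(S,T)
  = 0.6500 + 0.6500 - 1.2516
  = 0.0484 bits

Distribution 2 (A, B):
Marginal P(A) (row sums):
  P(A=0) = 5/72 + 5/96 + 85/288 = 5/12
  P(A=1) = 1/12 + 1/16 + 17/48 = 1/2
  P(A=2) = 1/72 + 1/96 + 17/288 = 1/12
Marginal P(B) (column sums):
  P(B=0) = 5/72 + 1/12 + 1/72 = 1/6
  P(B=1) = 5/96 + 1/16 + 1/96 = 1/8
  P(B=2) = 85/288 + 17/48 + 17/288 = 17/24

H(A) = -[(5/12)·log₂(5/12) + (1/2)·log₂(1/2) + (1/12)·log₂(1/12)]
  = 0.5263 + 0.5000 + 0.2987
  = 1.3250 bits
H(B) = -[(1/6)·log₂(1/6) + (1/8)·log₂(1/8) + (17/24)·log₂(17/24)]
  = 0.4308 + 0.3750 + 0.3524
  = 1.1582 bits
H(A,B) = -[(5/72)·log₂(5/72) + (5/96)·log₂(5/96) + (85/288)·log₂(85/288) + (1/12)·log₂(1/12) + (1/16)·log₂(1/16) + (17/48)·log₂(17/48) + (1/72)·log₂(1/72) + (1/96)·log₂(1/96) + (17/288)·log₂(17/288)]
  = 0.2672 + 0.2220 + 0.5196 + 0.2987 + 0.2500 + 0.5304 + 0.0857 + 0.0686 + 0.2410
  = 2.4832 bits

I(A;B) = H(A) + H(B) - H(A,B)
  = 1.3250 + 1.1582 - 2.4832
  = 0.0000 bits

I(S;T) = 0.0484 bits > I(A;B) = 0.0000 bits, so (S, T) has the higher mutual information (stronger dependence).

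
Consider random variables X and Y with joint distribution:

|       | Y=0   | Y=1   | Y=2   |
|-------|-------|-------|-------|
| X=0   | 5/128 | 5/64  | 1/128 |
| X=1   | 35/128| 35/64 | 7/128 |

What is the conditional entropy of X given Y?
Marginal P(Y) (column sums):
  P(Y=0) = 5/128 + 35/128 = 5/16
  P(Y=1) = 5/64 + 35/64 = 5/8
  P(Y=2) = 1/128 + 7/128 = 1/16

H(X|Y) = -Σ P(X,Y)·log₂ P(X|Y), where P(X|Y) = P(X,Y) / P(Y)
  (X=0,Y=0): P(X|Y) = (5/128)/(5/16) = 1/8;  -(5/128)·log₂(1/8) = 0.1172
  (X=0,Y=1): P(X|Y) = (5/64)/(5/8) = 1/8;  -(5/64)·log₂(1/8) = 0.2344
  (X=0,Y=2): P(X|Y) = (1/128)/(1/16) = 1/8;  -(1/128)·log₂(1/8) = 0.0234
  (X=1,Y=0): P(X|Y) = (35/128)/(5/16) = 7/8;  -(35/128)·log₂(7/8) = 0.0527
  (X=1,Y=1): P(X|Y) = (35/64)/(5/8) = 7/8;  -(35/64)·log₂(7/8) = 0.1054
  (X=1,Y=2): P(X|Y) = (7/128)/(1/16) = 7/8;  -(7/128)·log₂(7/8) = 0.0105
H(X|Y) = 0.1172 + 0.2344 + 0.0234 + 0.0527 + 0.1054 + 0.0105
  = 0.5436 bits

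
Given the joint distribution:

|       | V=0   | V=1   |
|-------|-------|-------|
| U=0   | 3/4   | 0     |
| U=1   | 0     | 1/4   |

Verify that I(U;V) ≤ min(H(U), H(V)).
Marginal P(U) (row sums):
  P(U=0) = 3/4 + 0 = 3/4
  P(U=1) = 0 + 1/4 = 1/4
Marginal P(V) (column sums):
  P(V=0) = 3/4 + 0 = 3/4
  P(V=1) = 0 + 1/4 = 1/4

H(U) = -[(3/4)·log₂(3/4) + (1/4)·log₂(1/4)]
  = 0.3113 + 0.5000
  = 0.8113 bits
H(V) = -[(3/4)·log₂(3/4) + (1/4)·log₂(1/4)]
  = 0.3113 + 0.5000
  = 0.8113 bits
H(U,V) = -[(3/4)·log₂(3/4) + (1/4)·log₂(1/4)]
  = 0.3113 + 0.5000
  = 0.8113 bits

I(U;V) = H(U) + H(V) - H(U,V)
  = 0.8113 + 0.8113 - 0.8113
  = 0.8113 bits

min(H(U), H(V)) = min(0.8113, 0.8113) = 0.8113 bits
Since 0.8113 ≤ 0.8113, the bound is satisfied ✓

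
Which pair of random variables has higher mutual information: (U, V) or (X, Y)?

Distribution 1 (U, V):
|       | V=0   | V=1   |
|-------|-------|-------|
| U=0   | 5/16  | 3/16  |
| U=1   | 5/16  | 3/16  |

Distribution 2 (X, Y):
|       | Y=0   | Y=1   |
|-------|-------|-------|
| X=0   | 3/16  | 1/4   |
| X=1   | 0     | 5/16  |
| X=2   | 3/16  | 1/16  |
Distribution 1 (U, V):
Marginal P(U) (row sums):
  P(U=0) = 5/16 + 3/16 = 1/2
  P(U=1) = 5/16 + 3/16 = 1/2
Marginal P(V) (column sums):
  P(V=0) = 5/16 + 5/16 = 5/8
  P(V=1) = 3/16 + 3/16 = 3/8

H(U) = -[(1/2)·log₂(1/2) + (1/2)·log₂(1/2)]
  = 0.5000 + 0.5000
  = 1.0000 bits
H(V) = -[(5/8)·log₂(5/8) + (3/8)·log₂(3/8)]
  = 0.4238 + 0.5306
  = 0.9544 bits
H(U,V) = -[(5/16)·log₂(5/16) + (3/16)·log₂(3/16) + (5/16)·log₂(5/16) + (3/16)·log₂(3/16)]
  = 0.5244 + 0.4528 + 0.5244 + 0.4528
  = 1.9544 bits

I(U;V) = H(U) + H(V) - H(U,V)
  = 1.0000 + 0.9544 - 1.9544
  = 0.0000 bits

Distribution 2 (X, Y):
Marginal P(X) (row sums):
  P(X=0) = 3/16 + 1/4 = 7/16
  P(X=1) = 0 + 5/16 = 5/16
  P(X=2) = 3/16 + 1/16 = 1/4
Marginal P(Y) (column sums):
  P(Y=0) = 3/16 + 0 + 3/16 = 3/8
  P(Y=1) = 1/4 + 5/16 + 1/16 = 5/8

H(X) = -[(7/16)·log₂(7/16) + (5/16)·log₂(5/16) + (1/4)·log₂(1/4)]
  = 0.5218 + 0.5244 + 0.5000
  = 1.5462 bits
H(Y) = -[(3/8)·log₂(3/8) + (5/8)·log₂(5/8)]
  = 0.5306 + 0.4238
  = 0.9544 bits
H(X,Y) = -[(3/16)·log₂(3/16) + (1/4)·log₂(1/4) + (5/16)·log₂(5/16) + (3/16)·log₂(3/16) + (1/16)·log₂(1/16)]
  = 0.4528 + 0.5000 + 0.5244 + 0.4528 + 0.2500
  = 2.1800 bits

I(X;Y) = H(X) + H(Y) - H(X,Y)
  = 1.5462 + 0.9544 - 2.1800
  = 0.3206 bits

I(X;Y) = 0.3206 bits > I(U;V) = 0.0000 bits, so (X, Y) has the higher mutual information (stronger dependence).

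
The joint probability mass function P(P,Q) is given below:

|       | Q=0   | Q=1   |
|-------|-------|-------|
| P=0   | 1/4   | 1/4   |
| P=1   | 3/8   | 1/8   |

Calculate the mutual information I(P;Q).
Marginal P(P) (row sums):
  P(P=0) = 1/4 + 1/4 = 1/2
  P(P=1) = 3/8 + 1/8 = 1/2
Marginal P(Q) (column sums):
  P(Q=0) = 1/4 + 3/8 = 5/8
  P(Q=1) = 1/4 + 1/8 = 3/8

H(P) = -[(1/2)·log₂(1/2) + (1/2)·log₂(1/2)]
  = 0.5000 + 0.5000
  = 1.0000 bits
H(Q) = -[(5/8)·log₂(5/8) + (3/8)·log₂(3/8)]
  = 0.4238 + 0.5306
  = 0.9544 bits
H(P,Q) = -[(1/4)·log₂(1/4) + (1/4)·log₂(1/4) + (3/8)·log₂(3/8) + (1/8)·log₂(1/8)]
  = 0.5000 + 0.5000 + 0.5306 + 0.3750
  = 1.9056 bits

I(P;Q) = H(P) + H(Q) - H(P,Q)
  = 1.0000 + 0.9544 - 1.9056
  = 0.0488 bits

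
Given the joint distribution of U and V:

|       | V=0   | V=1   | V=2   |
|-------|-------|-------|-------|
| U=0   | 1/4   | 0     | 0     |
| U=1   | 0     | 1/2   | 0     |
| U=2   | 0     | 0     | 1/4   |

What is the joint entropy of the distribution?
H(U,V) = -Σ P(U,V) log₂ P(U,V), summed over the non-zero cells:
H(U,V) = -[(1/4)·log₂(1/4) + (1/2)·log₂(1/2) + (1/4)·log₂(1/4)]
  = 0.5000 + 0.5000 + 0.5000
  = 1.5000 bits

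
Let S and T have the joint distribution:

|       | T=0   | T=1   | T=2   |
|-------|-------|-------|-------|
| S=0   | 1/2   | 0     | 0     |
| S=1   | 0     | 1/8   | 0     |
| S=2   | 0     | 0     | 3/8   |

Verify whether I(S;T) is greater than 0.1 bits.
Marginal P(S) (row sums):
  P(S=0) = 1/2 + 0 + 0 = 1/2
  P(S=1) = 0 + 1/8 + 0 = 1/8
  P(S=2) = 0 + 0 + 3/8 = 3/8
Marginal P(T) (column sums):
  P(T=0) = 1/2 + 0 + 0 = 1/2
  P(T=1) = 0 + 1/8 + 0 = 1/8
  P(T=2) = 0 + 0 + 3/8 = 3/8

H(S) = -[(1/2)·log₂(1/2) + (1/8)·log₂(1/8) + (3/8)·log₂(3/8)]
  = 0.5000 + 0.3750 + 0.5306
  = 1.4056 bits
H(T) = -[(1/2)·log₂(1/2) + (1/8)·log₂(1/8) + (3/8)·log₂(3/8)]
  = 0.5000 + 0.3750 + 0.5306
  = 1.4056 bits
H(S,T) = -[(1/2)·log₂(1/2) + (1/8)·log₂(1/8) + (3/8)·log₂(3/8)]
  = 0.5000 + 0.3750 + 0.5306
  = 1.4056 bits

I(S;T) = H(S) + H(T) - H(S,T)
  = 1.4056 + 1.4056 - 1.4056
  = 1.4056 bits

Yes. I(S;T) = 1.4056 bits, which is > 0.1 bits.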